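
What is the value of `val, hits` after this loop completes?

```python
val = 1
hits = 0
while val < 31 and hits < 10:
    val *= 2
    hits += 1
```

Double until >= 31 or 10 iterations
`val, hits` takes the values: (1, 0) → (2, 0) → (2, 1) → (4, 1) → (4, 2) → (8, 2) → (8, 3) → (16, 3) → (16, 4) → (32, 4) → (32, 5)

Answer: 32, 5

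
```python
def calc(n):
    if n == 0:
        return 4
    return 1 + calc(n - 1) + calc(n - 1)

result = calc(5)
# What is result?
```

calc(n) = 1 + 2·calc(n-1), calc(0)=4. Closed form: (4+1)·2^5 - 1 = 159.

Answer: 159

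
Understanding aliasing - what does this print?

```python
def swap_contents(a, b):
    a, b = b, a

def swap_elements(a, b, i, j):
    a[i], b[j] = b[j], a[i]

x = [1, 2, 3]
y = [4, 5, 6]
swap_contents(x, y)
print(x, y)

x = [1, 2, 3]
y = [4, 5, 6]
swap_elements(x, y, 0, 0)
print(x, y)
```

Key concept: parameter rebinding vs mutation.
Step by step:
`x = [1, 2, 3]` → x = [1, 2, 3]
`y = [4, 5, 6]` → y = [4, 5, 6]
`swap_contents(x, y)` → no visible change to tracked variables
`print(x, y)` → prints [1, 2, 3] [4, 5, 6]
`x = [1, 2, 3]` → x = [1, 2, 3]
`y = [4, 5, 6]` → y = [4, 5, 6]
`swap_elements(x, y, 0, 0)` → x = [4, 2, 3]; y = [1, 5, 6]
`print(x, y)` → prints [4, 2, 3] [1, 5, 6]

Answer:
[1, 2, 3] [4, 5, 6]
[4, 2, 3] [1, 5, 6]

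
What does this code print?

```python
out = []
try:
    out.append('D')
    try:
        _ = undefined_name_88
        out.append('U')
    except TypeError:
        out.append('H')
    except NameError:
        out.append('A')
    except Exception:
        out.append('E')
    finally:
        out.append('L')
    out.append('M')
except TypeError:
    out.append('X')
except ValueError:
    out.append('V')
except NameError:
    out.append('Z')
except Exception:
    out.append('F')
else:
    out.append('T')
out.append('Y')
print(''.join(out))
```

Execution trace: 'D' (try body) → 'A' (inner except NameError) → 'L' (inner finally) → 'M' (try body, no exception) → 'T' (else) → 'Y' (after the try/except). Output: DALMTY

Answer: DALMTY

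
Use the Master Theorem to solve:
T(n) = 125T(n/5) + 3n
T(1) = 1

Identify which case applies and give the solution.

a=125, b=5, f(n)=3n. log_5(125) = 3. Since c=1 < 3, Case 1 applies: T(n) = Θ(n^log_b(a)) = O(n^3).

Answer: O(n^3) - Case 1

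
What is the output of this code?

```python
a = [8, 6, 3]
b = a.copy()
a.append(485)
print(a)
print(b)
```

Key concept: list.copy() creates independent copy.
Step by step:
`a = [8, 6, 3]` → a = [8, 6, 3]
`b = a.copy()` → b = [8, 6, 3]
`a.append(485)` → a = [8, 6, 3, 485]
`print(a)` → prints [8, 6, 3, 485]
`print(b)` → prints [8, 6, 3]

Answer:
[8, 6, 3, 485]
[8, 6, 3]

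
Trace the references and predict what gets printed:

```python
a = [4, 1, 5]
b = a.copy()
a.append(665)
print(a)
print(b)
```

Key concept: list.copy() creates independent copy.
Step by step:
`a = [4, 1, 5]` → a = [4, 1, 5]
`b = a.copy()` → b = [4, 1, 5]
`a.append(665)` → a = [4, 1, 5, 665]
`print(a)` → prints [4, 1, 5, 665]
`print(b)` → prints [4, 1, 5]

Answer:
[4, 1, 5, 665]
[4, 1, 5]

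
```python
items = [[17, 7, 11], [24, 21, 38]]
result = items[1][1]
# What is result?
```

Trace:
`items = [[17, 7, 11], [24, 21, 38]]` → items = [[17, 7, 11], [24, 21, 38]]
`result = items[1][1]` → result = 21
So result = 21

Answer: 21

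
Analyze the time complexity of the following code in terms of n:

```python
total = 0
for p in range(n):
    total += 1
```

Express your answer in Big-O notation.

Each loop level contributes: n. Multiplying the contributions gives O(n).

Answer: O(n)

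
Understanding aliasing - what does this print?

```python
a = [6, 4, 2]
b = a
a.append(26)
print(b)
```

Key concept: basic list aliasing.
Step by step:
`a = [6, 4, 2]` → a = [6, 4, 2]
`b = a` → b = [6, 4, 2] (same object as a)
`a.append(26)` → a = [6, 4, 2, 26] (same object as b); b = [6, 4, 2, 26] (same object as a)
`print(b)` → prints [6, 4, 2, 26]

Answer: [6, 4, 2, 26]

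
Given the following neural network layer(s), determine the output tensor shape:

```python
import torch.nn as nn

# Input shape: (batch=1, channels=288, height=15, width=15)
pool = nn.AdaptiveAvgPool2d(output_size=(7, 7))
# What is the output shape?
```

Input: (1, 288, 15, 15) -> Output: (1, 288, 7, 7)

Answer: (1, 288, 7, 7)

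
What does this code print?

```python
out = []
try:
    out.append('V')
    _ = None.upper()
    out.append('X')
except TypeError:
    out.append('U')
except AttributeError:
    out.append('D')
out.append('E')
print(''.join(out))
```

Execution trace: 'V' (try body) → 'D' (except AttributeError) → 'E' (after the try/except). Output: VDE

Answer: VDE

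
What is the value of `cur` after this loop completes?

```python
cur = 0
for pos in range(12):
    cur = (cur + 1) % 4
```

Increment mod 4, 12 times = 0
`cur` takes the values: 0 → 1 → 2 → 3 → 0 → 1 → 2 → 3 → 0 → 1 → 2 → 3 → 0

Answer: 0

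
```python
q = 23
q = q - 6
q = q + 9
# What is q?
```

Trace:
`q = 23` → q = 23
`q = q - 6` → q = 17
`q = q + 9` → q = 26
So q = 26

Answer: 26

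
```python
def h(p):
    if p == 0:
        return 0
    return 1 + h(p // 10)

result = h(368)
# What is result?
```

Count of digits of 368: 3

Answer: 3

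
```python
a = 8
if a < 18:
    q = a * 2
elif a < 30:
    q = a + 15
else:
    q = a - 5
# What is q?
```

Trace:
`a = 8` → a = 8
`if a < 18: ...` → a < 18 is True → q = 16
So q = 16

Answer: 16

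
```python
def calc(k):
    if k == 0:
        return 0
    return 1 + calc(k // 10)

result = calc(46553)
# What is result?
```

Count of digits of 46553: 5

Answer: 5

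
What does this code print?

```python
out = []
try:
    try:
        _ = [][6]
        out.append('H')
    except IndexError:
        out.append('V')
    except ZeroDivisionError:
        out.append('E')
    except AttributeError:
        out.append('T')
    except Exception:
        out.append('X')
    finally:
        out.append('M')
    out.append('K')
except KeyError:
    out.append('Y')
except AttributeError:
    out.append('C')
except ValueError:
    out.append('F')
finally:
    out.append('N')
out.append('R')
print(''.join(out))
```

Execution trace: 'V' (inner except IndexError) → 'M' (inner finally) → 'K' (try body, no exception) → 'N' (finally) → 'R' (after the try/except). Output: VMKNR

Answer: VMKNR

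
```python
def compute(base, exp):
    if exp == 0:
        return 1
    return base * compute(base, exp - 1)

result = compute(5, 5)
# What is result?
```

compute(5, 5) = 5 * 5 * 5 * 5 * 5 = 3125

Answer: 3125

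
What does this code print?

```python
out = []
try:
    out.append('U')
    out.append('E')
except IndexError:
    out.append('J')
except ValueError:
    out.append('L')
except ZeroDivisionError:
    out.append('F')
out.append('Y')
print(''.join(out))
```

Execution trace: 'U' (try body) → 'E' (try body, no exception) → 'Y' (after the try/except). Output: UEY

Answer: UEY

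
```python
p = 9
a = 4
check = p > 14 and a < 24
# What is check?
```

Trace:
`p = 9` → p = 9
`a = 4` → a = 4
`check = p > 14 and a < 24` → check = False
So check = False

Answer: False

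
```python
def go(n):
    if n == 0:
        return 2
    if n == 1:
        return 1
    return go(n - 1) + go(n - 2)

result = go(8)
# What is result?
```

Build up from base cases: go(0)=2, go(1)=1, go(2)=3, go(3)=4, go(4)=7, go(5)=11, go(6)=18, ..., go(8)=47

Answer: 47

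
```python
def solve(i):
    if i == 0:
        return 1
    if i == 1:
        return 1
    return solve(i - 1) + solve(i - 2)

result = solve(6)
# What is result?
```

Build up from base cases: solve(0)=1, solve(1)=1, solve(2)=2, solve(3)=3, solve(4)=5, solve(5)=8, solve(6)=13

Answer: 13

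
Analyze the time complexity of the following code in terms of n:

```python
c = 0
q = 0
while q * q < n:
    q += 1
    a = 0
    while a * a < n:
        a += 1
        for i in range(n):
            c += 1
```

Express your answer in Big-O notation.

Each loop level contributes: √n × √n × n. Multiplying the contributions gives O(n^2).

Answer: O(n^2)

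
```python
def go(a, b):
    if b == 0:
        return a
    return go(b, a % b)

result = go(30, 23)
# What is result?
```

go(30, 23) -> go(23, 7) -> go(7, 2) -> go(2, 1) -> go(1, 0) -> 1

Answer: 1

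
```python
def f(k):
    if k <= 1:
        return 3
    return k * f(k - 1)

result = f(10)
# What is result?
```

f(10) = 10 * 9 * 8 * 7 * 6 * 5 * 4 * 3 * 2 * 3 = 10886400

Answer: 10886400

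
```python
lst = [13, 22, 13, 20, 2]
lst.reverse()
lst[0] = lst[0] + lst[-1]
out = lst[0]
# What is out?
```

Trace:
`lst = [13, 22, 13, 20, 2]` → lst = [13, 22, 13, 20, 2]
`lst.reverse()` → lst = [2, 20, 13, 22, 13]
`lst[0] = lst[0] + lst[-1]` → lst = [15, 20, 13, 22, 13]
`out = lst[0]` → out = 15
So out = 15

Answer: 15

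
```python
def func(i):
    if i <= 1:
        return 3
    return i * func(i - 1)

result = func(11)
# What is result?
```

func(11) = 11 * 10 * 9 * 8 * 7 * 6 * 5 * 4 * 3 * 2 * 3 = 119750400

Answer: 119750400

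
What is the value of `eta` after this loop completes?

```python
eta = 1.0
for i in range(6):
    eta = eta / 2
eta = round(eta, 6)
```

Halving LR 6 times: 1 / 2^6
`eta` takes the values: 1.0 → 0.5 → 0.25 → 0.125 → 0.0625 → 0.03125 → 0.015625

Answer: 0.015625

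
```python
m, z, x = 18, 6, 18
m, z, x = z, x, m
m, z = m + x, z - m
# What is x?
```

Trace:
`m, z, x = 18, 6, 18` → m = 18; z = 6; x = 18
`m, z, x = z, x, m` → m = 6; z = 18; x = 18
`m, z = m + x, z - m` → m = 24; z = 12
So x = 18

Answer: 18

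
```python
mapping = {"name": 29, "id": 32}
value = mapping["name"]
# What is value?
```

Trace:
`mapping = {"name": 29, "id": 32}` → mapping = {'name': 29, 'id': 32}
`value = mapping["name"]` → value = 29
So value = 29

Answer: 29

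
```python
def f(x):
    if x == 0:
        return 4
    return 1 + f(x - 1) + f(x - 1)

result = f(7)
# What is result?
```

f(x) = 1 + 2·f(x-1), f(0)=4. Closed form: (4+1)·2^7 - 1 = 639.

Answer: 639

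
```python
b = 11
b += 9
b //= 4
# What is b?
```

Trace:
`b = 11` → b = 11
`b += 9` → b = 20
`b //= 4` → b = 5
So b = 5

Answer: 5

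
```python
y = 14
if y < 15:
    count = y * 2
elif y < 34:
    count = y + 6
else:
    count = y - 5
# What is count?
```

Trace:
`y = 14` → y = 14
`if y < 15: ...` → y < 15 is True → count = 28
So count = 28

Answer: 28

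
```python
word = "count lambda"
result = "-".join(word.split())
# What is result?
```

Trace:
`word = "count lambda"` → word = 'count lambda'
`result = "-".join(word.split())` → result = 'count-lambda'
So result = 'count-lambda'

Answer: 'count-lambda'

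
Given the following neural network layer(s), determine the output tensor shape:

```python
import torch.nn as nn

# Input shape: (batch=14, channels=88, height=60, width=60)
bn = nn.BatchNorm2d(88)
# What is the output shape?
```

Input: (14, 88, 60, 60) -> Output: (14, 88, 60, 60)

Answer: (14, 88, 60, 60)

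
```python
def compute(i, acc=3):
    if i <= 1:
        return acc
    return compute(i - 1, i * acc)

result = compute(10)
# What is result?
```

Accumulator trace (n, acc): (10, 3) -> (9, 30) -> (8, 270) -> (7, 2160) -> (6, 15120) -> (5, 90720) -> (4, 453600) -> (3, 1814400) -> (2, 5443200) -> (1, 10886400) -> return 10886400

Answer: 10886400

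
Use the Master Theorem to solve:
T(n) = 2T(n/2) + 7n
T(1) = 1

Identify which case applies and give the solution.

a=2, b=2, f(n)=7n. log_2(2) = 1. Since c=1 = 1, Case 2 applies: T(n) = Θ(n^log_b(a) · log n) = O(n log n).

Answer: O(n log n) - Case 2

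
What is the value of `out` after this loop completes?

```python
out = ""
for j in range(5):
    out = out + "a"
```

Repeat 'a' 5 times
`out` takes the values: "" → "a" → "aa" → "aaa" → "aaaa" → "aaaaa"

Answer: "aaaaa"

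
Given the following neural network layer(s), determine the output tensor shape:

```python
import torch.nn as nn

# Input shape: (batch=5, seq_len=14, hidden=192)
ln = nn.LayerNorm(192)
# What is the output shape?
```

Input: (5, 14, 192) -> Output: (5, 14, 192)

Answer: (5, 14, 192)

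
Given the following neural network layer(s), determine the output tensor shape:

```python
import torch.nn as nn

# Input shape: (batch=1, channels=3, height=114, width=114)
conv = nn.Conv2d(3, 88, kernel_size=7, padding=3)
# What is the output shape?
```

Input: (1, 3, 114, 114) -> Output: (1, 88, 114, 114)

Answer: (1, 88, 114, 114)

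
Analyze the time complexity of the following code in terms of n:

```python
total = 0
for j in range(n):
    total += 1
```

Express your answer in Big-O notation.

Each loop level contributes: n. Multiplying the contributions gives O(n).

Answer: O(n)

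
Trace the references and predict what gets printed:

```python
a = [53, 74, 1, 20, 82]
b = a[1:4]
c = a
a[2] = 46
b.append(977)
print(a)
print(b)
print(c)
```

Key concept: slice vs alias.
Step by step:
`a = [53, 74, 1, 20, 82]` → a = [53, 74, 1, 20, 82]
`b = a[1:4]` → b = [74, 1, 20]
`c = a` → c = [53, 74, 1, 20, 82] (same object as a)
`a[2] = 46` → a = [53, 74, 46, 20, 82] (same object as c); c = [53, 74, 46, 20, 82] (same object as a)
`b.append(977)` → b = [74, 1, 20, 977]
`print(a)` → prints [53, 74, 46, 20, 82]
`print(b)` → prints [74, 1, 20, 977]
`print(c)` → prints [53, 74, 46, 20, 82]

Answer:
[53, 74, 46, 20, 82]
[74, 1, 20, 977]
[53, 74, 46, 20, 82]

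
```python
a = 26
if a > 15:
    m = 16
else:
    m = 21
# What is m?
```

Trace:
`a = 26` → a = 26
`if a > 15: ...` → a > 15 is True → m = 16
So m = 16

Answer: 16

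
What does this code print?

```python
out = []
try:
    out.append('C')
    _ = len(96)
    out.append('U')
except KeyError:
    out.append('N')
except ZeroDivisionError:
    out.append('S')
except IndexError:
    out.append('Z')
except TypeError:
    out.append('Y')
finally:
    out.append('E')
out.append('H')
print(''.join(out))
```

Execution trace: 'C' (try body) → 'Y' (except TypeError) → 'E' (finally) → 'H' (after the try/except). Output: CYEH

Answer: CYEH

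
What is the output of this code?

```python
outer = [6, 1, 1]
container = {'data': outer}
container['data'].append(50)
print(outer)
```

Key concept: dict holds reference to list.
Step by step:
`outer = [6, 1, 1]` → outer = [6, 1, 1]
`container = {'data': outer}` → container = {'data': [6, 1, 1]}
`container['data'].append(50)` → outer = [6, 1, 1, 50]; container = {'data': [6, 1, 1, 50]}
`print(outer)` → prints [6, 1, 1, 50]

Answer: [6, 1, 1, 50]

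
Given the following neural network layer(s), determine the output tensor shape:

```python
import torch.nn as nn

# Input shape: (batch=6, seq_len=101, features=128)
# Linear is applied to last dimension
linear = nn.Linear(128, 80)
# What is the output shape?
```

Input: (6, 101, 128) -> Output: (6, 101, 80)

Answer: (6, 101, 80)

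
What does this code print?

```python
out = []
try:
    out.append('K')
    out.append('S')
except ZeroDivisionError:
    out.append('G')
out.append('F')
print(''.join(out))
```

Execution trace: 'K' (try body) → 'S' (try body, no exception) → 'F' (after the try/except). Output: KSF

Answer: KSF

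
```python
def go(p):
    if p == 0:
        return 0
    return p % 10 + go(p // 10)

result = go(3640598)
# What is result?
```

Sum of digits of 3640598: 8 + 9 + 5 + 0 + 4 + 6 + 3 = 35

Answer: 35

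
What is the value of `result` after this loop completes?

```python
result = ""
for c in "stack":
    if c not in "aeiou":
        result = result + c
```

Remove vowels from 'stack'
`result` takes the values: "" → "s" → "st" → "stc" → "stck"

Answer: "stck"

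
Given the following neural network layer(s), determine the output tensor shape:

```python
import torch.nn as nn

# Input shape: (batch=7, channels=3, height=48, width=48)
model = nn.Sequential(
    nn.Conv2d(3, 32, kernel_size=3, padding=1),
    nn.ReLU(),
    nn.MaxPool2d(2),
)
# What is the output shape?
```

Input: (7, 3, 48, 48) -> after Conv2d: (7, 32, 48, 48) -> after ReLU: (7, 32, 48, 48) -> Output: (7, 32, 24, 24)

Answer: (7, 32, 24, 24)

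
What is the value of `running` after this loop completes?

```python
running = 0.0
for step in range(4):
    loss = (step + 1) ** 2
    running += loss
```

Sum of squared losses 1² + 2² + ... + 4²
`running` takes the values: 0.0 → 1.0 → 5.0 → 14.0 → 30.0

Answer: 30.0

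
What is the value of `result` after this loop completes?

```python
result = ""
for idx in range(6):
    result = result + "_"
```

Repeat '_' 6 times
`result` takes the values: "" → "_" → "__" → "___" → "____" → "_____" → "______"

Answer: "______"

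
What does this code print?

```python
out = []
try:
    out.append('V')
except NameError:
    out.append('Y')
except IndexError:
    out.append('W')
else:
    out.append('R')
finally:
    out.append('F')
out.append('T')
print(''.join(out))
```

Execution trace: 'V' (try body, no exception) → 'R' (else) → 'F' (finally) → 'T' (after the try/except). Output: VRFT

Answer: VRFT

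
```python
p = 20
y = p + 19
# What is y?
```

Trace:
`p = 20` → p = 20
`y = p + 19` → y = 39
So y = 39

Answer: 39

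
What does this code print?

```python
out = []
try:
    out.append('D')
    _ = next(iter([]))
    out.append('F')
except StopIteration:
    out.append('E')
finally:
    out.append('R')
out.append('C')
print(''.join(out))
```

Execution trace: 'D' (try body) → 'E' (except StopIteration) → 'R' (finally) → 'C' (after the try/except). Output: DERC

Answer: DERC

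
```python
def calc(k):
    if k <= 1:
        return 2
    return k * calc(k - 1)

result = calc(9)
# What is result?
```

calc(9) = 9 * 8 * 7 * 6 * 5 * 4 * 3 * 2 * 2 = 725760

Answer: 725760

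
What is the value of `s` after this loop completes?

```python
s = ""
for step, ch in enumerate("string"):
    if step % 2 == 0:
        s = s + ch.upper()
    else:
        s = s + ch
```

Uppercase even positions in 'string'
`s` takes the values: "" → "S" → "St" → "StR" → "StRi" → "StRiN" → "StRiNg"

Answer: "StRiNg"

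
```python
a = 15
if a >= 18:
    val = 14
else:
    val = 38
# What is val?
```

Trace:
`a = 15` → a = 15
`if a >= 18: ...` → a >= 18 is False, take else branch → val = 38
So val = 38

Answer: 38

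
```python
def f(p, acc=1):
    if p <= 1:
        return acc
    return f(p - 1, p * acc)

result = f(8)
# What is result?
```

Accumulator trace (n, acc): (8, 1) -> (7, 8) -> (6, 56) -> (5, 336) -> (4, 1680) -> (3, 6720) -> (2, 20160) -> (1, 40320) -> return 40320

Answer: 40320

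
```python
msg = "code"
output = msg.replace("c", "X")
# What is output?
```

Trace:
`msg = "code"` → msg = 'code'
`output = msg.replace("c", "X")` → output = 'Xode'
So output = 'Xode'

Answer: 'Xode'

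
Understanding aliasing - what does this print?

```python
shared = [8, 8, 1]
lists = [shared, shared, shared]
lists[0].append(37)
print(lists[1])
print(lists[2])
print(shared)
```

Key concept: list of same reference.
Step by step:
`shared = [8, 8, 1]` → shared = [8, 8, 1]
`lists = [shared, shared, shared]` → lists = [[8, 8, 1], [8, 8, 1], [8, 8, 1]]
`lists[0].append(37)` → shared = [8, 8, 1, 37]; lists = [[8, 8, 1, 37], [8, 8, 1, 37], [8, 8, 1, 37]]
`print(lists[1])` → prints [8, 8, 1, 37]
`print(lists[2])` → prints [8, 8, 1, 37]
`print(shared)` → prints [8, 8, 1, 37]

Answer:
[8, 8, 1, 37]
[8, 8, 1, 37]
[8, 8, 1, 37]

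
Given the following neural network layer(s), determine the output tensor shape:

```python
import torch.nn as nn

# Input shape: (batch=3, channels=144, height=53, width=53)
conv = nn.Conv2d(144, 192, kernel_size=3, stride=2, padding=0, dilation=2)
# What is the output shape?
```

Input: (3, 144, 53, 53) -> Output: (3, 192, 25, 25)

Answer: (3, 192, 25, 25)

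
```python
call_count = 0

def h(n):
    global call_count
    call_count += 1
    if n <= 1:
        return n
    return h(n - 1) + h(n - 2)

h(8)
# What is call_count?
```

Calls(n) = 1 + Calls(n-1) + Calls(n-2); Calls(0)=Calls(1)=1. For n=8 this gives 67.

Answer: 67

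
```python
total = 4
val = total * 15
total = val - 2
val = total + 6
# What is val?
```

Trace:
`total = 4` → total = 4
`val = total * 15` → val = 60
`total = val - 2` → total = 58
`val = total + 6` → val = 64
So val = 64

Answer: 64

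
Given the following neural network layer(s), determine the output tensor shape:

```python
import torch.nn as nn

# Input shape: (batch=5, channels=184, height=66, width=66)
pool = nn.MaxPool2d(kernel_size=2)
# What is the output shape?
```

Input: (5, 184, 66, 66) -> Output: (5, 184, 33, 33)

Answer: (5, 184, 33, 33)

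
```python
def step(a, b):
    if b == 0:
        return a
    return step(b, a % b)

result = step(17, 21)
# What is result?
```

step(17, 21) -> step(21, 17) -> step(17, 4) -> step(4, 1) -> step(1, 0) -> 1

Answer: 1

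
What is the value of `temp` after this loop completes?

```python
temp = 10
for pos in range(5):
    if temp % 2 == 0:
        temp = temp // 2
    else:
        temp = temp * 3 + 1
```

Collatz-style transformation from 10
`temp` takes the values: 10 → 5 → 16 → 8 → 4 → 2

Answer: 2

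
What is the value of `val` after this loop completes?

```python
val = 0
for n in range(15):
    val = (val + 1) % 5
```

Increment mod 5, 15 times = 0
`val` takes the values: 0 → 1 → 2 → 3 → 4 → 0 → 1 → 2 → 3 → 4 → 0 → 1 → 2 → 3 → 4 → 0

Answer: 0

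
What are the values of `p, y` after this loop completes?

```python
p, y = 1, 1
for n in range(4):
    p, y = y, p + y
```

Fibonacci: after 4 iterations
`p, y` takes the values: (1, 1) → (1, 2) → (2, 3) → (3, 5) → (5, 8)

Answer: 5, 8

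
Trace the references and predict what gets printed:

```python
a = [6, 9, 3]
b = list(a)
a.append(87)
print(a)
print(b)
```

Key concept: list() constructor creates copy.
Step by step:
`a = [6, 9, 3]` → a = [6, 9, 3]
`b = list(a)` → b = [6, 9, 3]
`a.append(87)` → a = [6, 9, 3, 87]
`print(a)` → prints [6, 9, 3, 87]
`print(b)` → prints [6, 9, 3]

Answer:
[6, 9, 3, 87]
[6, 9, 3]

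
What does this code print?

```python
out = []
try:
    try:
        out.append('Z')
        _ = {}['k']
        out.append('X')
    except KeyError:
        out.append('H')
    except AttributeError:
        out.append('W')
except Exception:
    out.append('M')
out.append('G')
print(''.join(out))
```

Execution trace: 'Z' (inner try body) → 'H' (inner except KeyError) → 'G' (after the try/except). Output: ZHG

Answer: ZHG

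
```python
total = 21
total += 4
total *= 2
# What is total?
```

Trace:
`total = 21` → total = 21
`total += 4` → total = 25
`total *= 2` → total = 50
So total = 50

Answer: 50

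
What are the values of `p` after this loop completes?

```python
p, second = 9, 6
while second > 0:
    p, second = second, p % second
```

GCD of 9 and 6
`p` takes the values: 9 → 6 → 3

Answer: 3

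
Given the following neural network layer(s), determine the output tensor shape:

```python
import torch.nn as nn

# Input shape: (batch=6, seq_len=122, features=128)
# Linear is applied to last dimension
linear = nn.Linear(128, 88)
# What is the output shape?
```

Input: (6, 122, 128) -> Output: (6, 122, 88)

Answer: (6, 122, 88)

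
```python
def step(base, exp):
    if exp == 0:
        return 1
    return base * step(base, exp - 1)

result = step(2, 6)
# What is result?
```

step(2, 6) = 2 * 2 * 2 * 2 * 2 * 2 = 64

Answer: 64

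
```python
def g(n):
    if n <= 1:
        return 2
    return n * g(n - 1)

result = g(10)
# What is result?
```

g(10) = 10 * 9 * 8 * 7 * 6 * 5 * 4 * 3 * 2 * 2 = 7257600

Answer: 7257600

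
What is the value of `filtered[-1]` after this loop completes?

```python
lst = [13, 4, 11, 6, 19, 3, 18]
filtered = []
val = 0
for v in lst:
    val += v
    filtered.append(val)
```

Cumulative sum ends at 74
`filtered` takes the values: [] → [13] → [13, 17] → [13, 17, 28] → [13, 17, 28, 34] → [13, 17, 28, 34, 53] → [13, 17, 28, 34, 53, 56] → [13, 17, 28, 34, 53, 56, 74]
So `filtered[-1]` = 74

Answer: 74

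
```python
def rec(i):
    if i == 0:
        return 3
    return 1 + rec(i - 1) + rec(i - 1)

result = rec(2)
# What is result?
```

rec(i) = 1 + 2·rec(i-1), rec(0)=3. Closed form: (3+1)·2^2 - 1 = 15.

Answer: 15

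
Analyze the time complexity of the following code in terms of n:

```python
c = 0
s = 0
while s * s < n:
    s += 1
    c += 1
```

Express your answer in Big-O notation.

Each loop level contributes: √n. Multiplying the contributions gives O(√n).

Answer: O(√n)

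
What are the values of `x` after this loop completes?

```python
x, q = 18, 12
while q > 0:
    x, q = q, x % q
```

GCD of 18 and 12
`x` takes the values: 18 → 12 → 6

Answer: 6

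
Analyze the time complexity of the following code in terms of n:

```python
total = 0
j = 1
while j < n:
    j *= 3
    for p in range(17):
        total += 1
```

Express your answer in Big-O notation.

Each loop level contributes: log n × 1. Multiplying the contributions gives O(log n).

Answer: O(log n)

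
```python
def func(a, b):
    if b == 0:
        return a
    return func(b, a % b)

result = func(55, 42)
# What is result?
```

func(55, 42) -> func(42, 13) -> func(13, 3) -> func(3, 1) -> func(1, 0) -> 1

Answer: 1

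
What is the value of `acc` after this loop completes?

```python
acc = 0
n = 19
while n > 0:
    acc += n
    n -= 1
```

Sum 19 down to 1
`acc` takes the values: 0 → 19 → 37 → 54 → 70 → 85 → 99 → 112 → 124 → 135 → 145 → 154 → 162 → 169 → 175 → 180 → 184 → 187 → 189 → 190

Answer: 190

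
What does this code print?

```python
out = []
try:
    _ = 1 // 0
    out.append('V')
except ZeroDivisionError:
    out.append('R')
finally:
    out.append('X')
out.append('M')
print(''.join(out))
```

Execution trace: 'R' (except ZeroDivisionError) → 'X' (finally) → 'M' (after the try/except). Output: RXM

Answer: RXM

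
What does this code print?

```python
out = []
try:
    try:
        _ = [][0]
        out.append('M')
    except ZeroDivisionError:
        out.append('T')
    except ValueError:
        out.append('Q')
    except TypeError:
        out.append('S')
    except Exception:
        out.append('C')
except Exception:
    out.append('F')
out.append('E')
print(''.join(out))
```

Execution trace: 'C' (inner except Exception) → 'E' (after the try/except). Output: CE

Answer: CE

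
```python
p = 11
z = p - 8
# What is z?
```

Trace:
`p = 11` → p = 11
`z = p - 8` → z = 3
So z = 3

Answer: 3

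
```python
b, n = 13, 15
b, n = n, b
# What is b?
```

Trace:
`b, n = 13, 15` → b = 13; n = 15
`b, n = n, b` → b = 15; n = 13
So b = 15

Answer: 15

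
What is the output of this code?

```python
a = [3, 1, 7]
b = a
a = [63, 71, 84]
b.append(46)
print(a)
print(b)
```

Key concept: rebinding vs mutation: a is rebound to a new list, b still points at the original.
Step by step:
`a = [3, 1, 7]` → a = [3, 1, 7]
`b = a` → b = [3, 1, 7] (same object as a)
`a = [63, 71, 84]` → a = [63, 71, 84]
`b.append(46)` → b = [3, 1, 7, 46]
`print(a)` → prints [63, 71, 84]
`print(b)` → prints [3, 1, 7, 46]

Answer:
[63, 71, 84]
[3, 1, 7, 46]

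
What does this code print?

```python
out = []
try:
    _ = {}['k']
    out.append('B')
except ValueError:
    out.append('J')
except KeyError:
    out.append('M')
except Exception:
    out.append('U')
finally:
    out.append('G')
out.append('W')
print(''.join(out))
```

Execution trace: 'M' (except KeyError) → 'G' (finally) → 'W' (after the try/except). Output: MGW

Answer: MGW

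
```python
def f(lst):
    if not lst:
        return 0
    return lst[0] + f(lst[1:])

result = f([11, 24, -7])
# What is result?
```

11 + 24 + (-7) + 0 = 28

Answer: 28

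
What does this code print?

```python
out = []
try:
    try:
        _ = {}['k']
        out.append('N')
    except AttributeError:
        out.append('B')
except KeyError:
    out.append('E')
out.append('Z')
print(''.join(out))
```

Execution trace: 'E' (outer except KeyError) → 'Z' (after the try/except). Output: EZ

Answer: EZ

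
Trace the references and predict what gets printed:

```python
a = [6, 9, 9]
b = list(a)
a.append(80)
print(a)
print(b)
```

Key concept: list() constructor creates copy.
Step by step:
`a = [6, 9, 9]` → a = [6, 9, 9]
`b = list(a)` → b = [6, 9, 9]
`a.append(80)` → a = [6, 9, 9, 80]
`print(a)` → prints [6, 9, 9, 80]
`print(b)` → prints [6, 9, 9]

Answer:
[6, 9, 9, 80]
[6, 9, 9]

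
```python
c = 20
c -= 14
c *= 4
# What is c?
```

Trace:
`c = 20` → c = 20
`c -= 14` → c = 6
`c *= 4` → c = 24
So c = 24

Answer: 24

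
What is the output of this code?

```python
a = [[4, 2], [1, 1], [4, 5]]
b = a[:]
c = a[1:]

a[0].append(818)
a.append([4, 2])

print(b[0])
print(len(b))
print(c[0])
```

Key concept: slice with nested mutation.
Step by step:
`a = [[4, 2], [1, 1], [4, 5]]` → a = [[4, 2], [1, 1], [4, 5]]
`b = a[:]` → b = [[4, 2], [1, 1], [4, 5]]
`c = a[1:]` → c = [[1, 1], [4, 5]]
`a[0].append(818)` → a = [[4, 2, 818], [1, 1], [4, 5]]; b = [[4, 2, 818], [1, 1], [4, 5]]
`a.append([4, 2])` → a = [[4, 2, 818], [1, 1], [4, 5], [4, 2]]
`print(b[0])` → prints [4, 2, 818]
`print(len(b))` → prints 3
`print(c[0])` → prints [1, 1]

Answer:
[4, 2, 818]
3
[1, 1]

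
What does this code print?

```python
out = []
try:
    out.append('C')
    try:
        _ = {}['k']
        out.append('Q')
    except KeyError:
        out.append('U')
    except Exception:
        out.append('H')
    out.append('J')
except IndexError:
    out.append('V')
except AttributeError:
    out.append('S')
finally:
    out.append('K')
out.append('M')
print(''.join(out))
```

Execution trace: 'C' (try body) → 'U' (inner except KeyError) → 'J' (try body, no exception) → 'K' (finally) → 'M' (after the try/except). Output: CUJKM

Answer: CUJKM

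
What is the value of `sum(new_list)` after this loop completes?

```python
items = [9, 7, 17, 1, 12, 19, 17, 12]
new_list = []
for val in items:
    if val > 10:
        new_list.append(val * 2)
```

Sum of doubled values > 10
`new_list` takes the values: [] → [34] → [34, 24] → [34, 24, 38] → [34, 24, 38, 34] → [34, 24, 38, 34, 24]
So `sum(new_list)` = 154

Answer: 154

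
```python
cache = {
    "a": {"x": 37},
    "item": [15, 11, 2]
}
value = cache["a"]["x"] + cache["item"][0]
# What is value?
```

Trace:
`cache = { ...` → cache = {'a': {'x': 37}, 'item': [15, 11, 2]}
`value = cache["a"]["x"] + cache["item"][0]` → value = 52
So value = 52

Answer: 52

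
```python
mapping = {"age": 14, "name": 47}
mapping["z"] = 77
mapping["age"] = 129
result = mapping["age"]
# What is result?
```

Trace:
`mapping = {"age": 14, "name": 47}` → mapping = {'age': 14, 'name': 47}
`mapping["z"] = 77` → mapping = {'age': 14, 'name': 47, 'z': 77}
`mapping["age"] = 129` → mapping = {'age': 129, 'name': 47, 'z': 77}
`result = mapping["age"]` → result = 129
So result = 129

Answer: 129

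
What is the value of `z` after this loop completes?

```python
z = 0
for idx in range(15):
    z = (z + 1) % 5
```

Increment mod 5, 15 times = 0
`z` takes the values: 0 → 1 → 2 → 3 → 4 → 0 → 1 → 2 → 3 → 4 → 0 → 1 → 2 → 3 → 4 → 0

Answer: 0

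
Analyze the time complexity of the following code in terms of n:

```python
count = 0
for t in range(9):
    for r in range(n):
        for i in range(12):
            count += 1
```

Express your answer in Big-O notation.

Each loop level contributes: 1 × n × 1. Multiplying the contributions gives O(n).

Answer: O(n)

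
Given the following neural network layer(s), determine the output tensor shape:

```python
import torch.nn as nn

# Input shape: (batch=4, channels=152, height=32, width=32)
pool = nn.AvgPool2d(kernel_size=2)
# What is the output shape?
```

Input: (4, 152, 32, 32) -> Output: (4, 152, 16, 16)

Answer: (4, 152, 16, 16)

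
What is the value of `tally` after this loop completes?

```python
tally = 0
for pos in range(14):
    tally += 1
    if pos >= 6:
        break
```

Loop breaks when pos reaches 6, tally is 7
`tally` takes the values: 0 → 1 → 2 → 3 → 4 → 5 → 6 → 7

Answer: 7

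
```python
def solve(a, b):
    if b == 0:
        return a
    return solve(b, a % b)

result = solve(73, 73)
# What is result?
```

solve(73, 73) -> solve(73, 0) -> 73

Answer: 73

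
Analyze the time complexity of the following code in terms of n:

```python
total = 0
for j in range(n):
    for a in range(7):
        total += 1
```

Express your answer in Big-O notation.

Each loop level contributes: n × 1. Multiplying the contributions gives O(n).

Answer: O(n)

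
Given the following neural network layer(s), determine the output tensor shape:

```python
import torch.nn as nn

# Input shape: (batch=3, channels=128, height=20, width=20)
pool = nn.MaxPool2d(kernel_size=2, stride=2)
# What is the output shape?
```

Input: (3, 128, 20, 20) -> Output: (3, 128, 10, 10)

Answer: (3, 128, 10, 10)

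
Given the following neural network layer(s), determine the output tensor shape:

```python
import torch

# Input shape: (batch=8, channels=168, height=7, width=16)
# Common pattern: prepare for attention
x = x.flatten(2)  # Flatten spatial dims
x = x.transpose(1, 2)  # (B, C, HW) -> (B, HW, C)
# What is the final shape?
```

Input: (8, 168, 7, 16) -> after flatten(2): (8, 168, 112) -> Output: (8, 112, 168)

Answer: (8, 112, 168)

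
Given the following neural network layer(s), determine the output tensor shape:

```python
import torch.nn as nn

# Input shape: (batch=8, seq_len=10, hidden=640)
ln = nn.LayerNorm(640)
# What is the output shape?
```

Input: (8, 10, 640) -> Output: (8, 10, 640)

Answer: (8, 10, 640)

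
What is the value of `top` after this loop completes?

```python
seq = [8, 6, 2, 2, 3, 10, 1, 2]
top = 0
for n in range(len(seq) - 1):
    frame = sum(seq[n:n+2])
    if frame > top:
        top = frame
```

Max sum of 2-element window in [8, 6, 2, 2, 3, 10, 1, 2]
`top` takes the values: 0 → 14

Answer: 14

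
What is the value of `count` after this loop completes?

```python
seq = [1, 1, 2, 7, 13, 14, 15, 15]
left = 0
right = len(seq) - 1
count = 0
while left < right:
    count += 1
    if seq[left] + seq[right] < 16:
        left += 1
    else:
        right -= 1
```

Steps to find pair summing to 16
`count` takes the values: 0 → 1 → 2 → 3 → 4 → 5 → 6 → 7

Answer: 7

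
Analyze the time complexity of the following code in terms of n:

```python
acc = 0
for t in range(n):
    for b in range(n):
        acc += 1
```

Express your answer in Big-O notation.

Each loop level contributes: n × n. Multiplying the contributions gives O(n^2).

Answer: O(n^2)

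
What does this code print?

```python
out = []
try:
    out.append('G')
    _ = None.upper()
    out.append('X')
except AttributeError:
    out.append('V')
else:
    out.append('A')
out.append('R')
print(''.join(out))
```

Execution trace: 'G' (try body) → 'V' (except AttributeError) → 'R' (after the try/except). Output: GVR

Answer: GVR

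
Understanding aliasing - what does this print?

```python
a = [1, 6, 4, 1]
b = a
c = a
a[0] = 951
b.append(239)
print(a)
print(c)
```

Key concept: multiple aliases.
Step by step:
`a = [1, 6, 4, 1]` → a = [1, 6, 4, 1]
`b = a` → b = [1, 6, 4, 1] (same object as a)
`c = a` → c = [1, 6, 4, 1] (same object as a, b)
`a[0] = 951` → a = [951, 6, 4, 1] (same object as b, c); b = [951, 6, 4, 1] (same object as a, c); c = [951, 6, 4, 1] (same object as a, b)
`b.append(239)` → a = [951, 6, 4, 1, 239] (same object as b, c); b = [951, 6, 4, 1, 239] (same object as a, c); c = [951, 6, 4, 1, 239] (same object as a, b)
`print(a)` → prints [951, 6, 4, 1, 239]
`print(c)` → prints [951, 6, 4, 1, 239]

Answer:
[951, 6, 4, 1, 239]
[951, 6, 4, 1, 239]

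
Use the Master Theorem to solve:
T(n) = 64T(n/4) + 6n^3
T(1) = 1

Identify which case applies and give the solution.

a=64, b=4, f(n)=6n^3. log_4(64) = 3. Since c=3 = 3, Case 2 applies: T(n) = Θ(n^log_b(a) · log n) = O(n^3 log n).

Answer: O(n^3 log n) - Case 2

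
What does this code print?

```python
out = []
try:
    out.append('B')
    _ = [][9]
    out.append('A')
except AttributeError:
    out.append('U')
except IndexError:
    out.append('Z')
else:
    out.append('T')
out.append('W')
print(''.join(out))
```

Execution trace: 'B' (try body) → 'Z' (except IndexError) → 'W' (after the try/except). Output: BZW

Answer: BZW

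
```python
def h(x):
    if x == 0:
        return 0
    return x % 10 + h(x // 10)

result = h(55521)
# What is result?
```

Sum of digits of 55521: 1 + 2 + 5 + 5 + 5 = 18

Answer: 18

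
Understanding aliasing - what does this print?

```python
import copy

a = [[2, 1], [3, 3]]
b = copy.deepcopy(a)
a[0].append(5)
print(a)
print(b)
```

Key concept: deep copy is fully independent.
Step by step:
`a = [[2, 1], [3, 3]]` → a = [[2, 1], [3, 3]]
`b = copy.deepcopy(a)` → b = [[2, 1], [3, 3]]
`a[0].append(5)` → a = [[2, 1, 5], [3, 3]]
`print(a)` → prints [[2, 1, 5], [3, 3]]
`print(b)` → prints [[2, 1], [3, 3]]

Answer:
[[2, 1, 5], [3, 3]]
[[2, 1], [3, 3]]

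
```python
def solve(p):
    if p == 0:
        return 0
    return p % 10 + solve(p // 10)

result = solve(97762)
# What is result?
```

Sum of digits of 97762: 2 + 6 + 7 + 7 + 9 = 31

Answer: 31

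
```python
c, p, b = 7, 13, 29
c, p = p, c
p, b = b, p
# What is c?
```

Trace:
`c, p, b = 7, 13, 29` → c = 7; p = 13; b = 29
`c, p = p, c` → c = 13; p = 7
`p, b = b, p` → p = 29; b = 7
So c = 13

Answer: 13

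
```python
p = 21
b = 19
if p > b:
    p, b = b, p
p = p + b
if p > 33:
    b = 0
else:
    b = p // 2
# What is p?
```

Trace:
`p = 21` → p = 21
`b = 19` → b = 19
`if p > b: ...` → p > b is True → p = 19; b = 21
`p = p + b` → p = 40
`if p > 33: ...` → p > 33 is True → b = 0
So p = 40

Answer: 40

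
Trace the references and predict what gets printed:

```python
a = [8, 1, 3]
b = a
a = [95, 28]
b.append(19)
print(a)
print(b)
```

Key concept: rebinding vs mutation: a is rebound to a new list, b still points at the original.
Step by step:
`a = [8, 1, 3]` → a = [8, 1, 3]
`b = a` → b = [8, 1, 3] (same object as a)
`a = [95, 28]` → a = [95, 28]
`b.append(19)` → b = [8, 1, 3, 19]
`print(a)` → prints [95, 28]
`print(b)` → prints [8, 1, 3, 19]

Answer:
[95, 28]
[8, 1, 3, 19]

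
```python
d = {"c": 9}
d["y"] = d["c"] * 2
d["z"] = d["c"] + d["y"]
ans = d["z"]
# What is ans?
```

Trace:
`d = {"c": 9}` → d = {'c': 9}
`d["y"] = d["c"] * 2` → d = {'c': 9, 'y': 18}
`d["z"] = d["c"] + d["y"]` → d = {'c': 9, 'y': 18, 'z': 27}
`ans = d["z"]` → ans = 27
So ans = 27

Answer: 27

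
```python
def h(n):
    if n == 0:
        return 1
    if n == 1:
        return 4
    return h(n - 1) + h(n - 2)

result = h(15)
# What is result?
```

Build up from base cases: h(0)=1, h(1)=4, h(2)=5, h(3)=9, h(4)=14, h(5)=23, h(6)=37, ..., h(15)=2817

Answer: 2817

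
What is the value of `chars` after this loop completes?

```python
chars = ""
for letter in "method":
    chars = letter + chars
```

Reverse 'method'
`chars` takes the values: "" → "m" → "em" → "tem" → "htem" → "ohtem" → "dohtem"

Answer: "dohtem"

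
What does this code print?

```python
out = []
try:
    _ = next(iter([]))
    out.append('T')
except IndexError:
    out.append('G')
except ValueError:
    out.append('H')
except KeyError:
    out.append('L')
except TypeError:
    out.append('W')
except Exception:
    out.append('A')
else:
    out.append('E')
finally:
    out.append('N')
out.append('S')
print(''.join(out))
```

Execution trace: 'A' (except Exception) → 'N' (finally) → 'S' (after the try/except). Output: ANS

Answer: ANS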